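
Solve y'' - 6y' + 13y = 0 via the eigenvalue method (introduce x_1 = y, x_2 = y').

y(t) = K_1e^(3t)cos(2t) + K_2e^(3t)sin(2t)

Let x_1 = y, x_2 = y'. Then x_1' = x_2 and x_2' = -13x_1 + 6x_2.
A = [[0,1],[-13,6]]; det(A-λI) = λ^2 - 6λ + 13.
Eigenvalues λ = 3 ± 2i.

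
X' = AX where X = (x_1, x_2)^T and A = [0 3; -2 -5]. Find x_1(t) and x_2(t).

Coefficient matrix A = [[0, 3], [-2, -5]].
Characteristic polynomial det(A - λI) = λ^2 + 5λ + 6 = 0.
Eigenvalues λ = -2, -3.
For λ=-2: (A-λI) row 1 is [2, 3], so an eigenvector is (3, -2).
For λ=-3: (A-λI) row 1 is [3, 3], so an eigenvector is (-1, 1).
General solution: c_1e^(-2t)(3,-2) + c_2e^(-3t)(-1,1).

x_1(t) = 3c_1e^(-2t) - c_2e^(-3t), x_2(t) = -2c_1e^(-2t) + c_2e^(-3t)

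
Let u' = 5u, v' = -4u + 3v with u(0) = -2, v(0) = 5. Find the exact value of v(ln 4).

4160

A = [[5,0],[-4,3]]; eigenvalues λ = 5, 3.
Eigenvectors: (-1,2) for λ=5, (0,-1) for λ=3.
From the initial condition, c_1 = 2, c_2 = -1.
v(ln 4) = (2)(4^5)(2) + (-1)(4^3)(-1) = 4160.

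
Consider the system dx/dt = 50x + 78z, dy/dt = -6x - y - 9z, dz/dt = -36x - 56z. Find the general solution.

x(t) = 3c_1e^(-2t) - 13c_3e^(-4t), y(t) = c_2e^(-t) + c_3e^(-4t), z(t) = -2c_1e^(-2t) + 9c_3e^(-4t)

Coefficient matrix A = [[50, 0, 78], [-6, -1, -9], [-36, 0, -56]].
det(A - λI) = 0 gives eigenvalues λ = -2, -1, -4.
For λ=-2: eigenvector (3,0,-2).
For λ=-1: eigenvector (0,1,0).
For λ=-4: eigenvector (-13,1,9).
General solution: c_1e^(-2t)(3,0,-2) + c_2e^(-t)(0,1,0) + c_3e^(-4t)(-13,1,9).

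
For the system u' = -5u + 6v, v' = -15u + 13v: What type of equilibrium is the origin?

A = [[-5,6],[-15,13]]; det(A-λI) = λ^2 - 8λ + 25.
λ = 4 ± 3i: positive real part.

unstable spiral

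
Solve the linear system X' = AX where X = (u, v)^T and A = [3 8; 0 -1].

Coefficient matrix A = [[3, 8], [0, -1]].
Characteristic polynomial det(A - λI) = λ^2 - 2λ - 3 = 0.
Eigenvalues λ = 3, -1.
For λ=3: (A-λI) row 1 is [0, 8], so an eigenvector is (1, 0).
For λ=-1: (A-λI) row 1 is [4, 8], so an eigenvector is (-2, 1).
General solution: C_1e^(3t)(1,0) + C_2e^(-t)(-2,1).

u(t) = C_1e^(3t) - 2C_2e^(-t), v(t) = C_2e^(-t)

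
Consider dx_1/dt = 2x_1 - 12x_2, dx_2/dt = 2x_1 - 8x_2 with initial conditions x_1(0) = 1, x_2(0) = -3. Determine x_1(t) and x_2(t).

Coefficient matrix A = [[2, -12], [2, -8]].
Characteristic polynomial det(A - λI) = λ^2 + 6λ + 8 = 0.
Eigenvalues λ = -4, -2.
For λ=-4: (A-λI) row 1 is [6, -12], so an eigenvector is (2, 1).
For λ=-2: (A-λI) row 1 is [4, -12], so an eigenvector is (-3, -1).
General solution: K_1e^(-4t)(2,1) + K_2e^(-2t)(-3,-1).
Applying x_1(0)=1, x_2(0)=-3 gives K_1=-10, K_2=-7.

x_1(t) = 21e^(-2t) - 20e^(-4t), x_2(t) = 7e^(-2t) - 10e^(-4t)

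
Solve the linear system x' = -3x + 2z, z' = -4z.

Coefficient matrix A = [[-3, 2], [0, -4]].
Characteristic polynomial det(A - λI) = λ^2 + 7λ + 12 = 0.
Eigenvalues λ = -4, -3.
For λ=-4: (A-λI) row 1 is [1, 2], so an eigenvector is (-2, 1).
For λ=-3: (A-λI) row 1 is [0, 2], so an eigenvector is (-1, 0).
General solution: c_1e^(-4t)(-2,1) + c_2e^(-3t)(-1,0).

x(t) = -2c_1e^(-4t) - c_2e^(-3t), z(t) = c_1e^(-4t)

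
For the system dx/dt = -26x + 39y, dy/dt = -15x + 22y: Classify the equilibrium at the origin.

A = [[-26,39],[-15,22]]; det(A-λI) = λ^2 + 4λ + 13.
λ = -2 ± 3i: negative real part.

stable spiral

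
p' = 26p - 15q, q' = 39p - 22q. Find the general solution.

Coefficient matrix A = [[26, -15], [39, -22]].
Characteristic polynomial det(A - λI) = λ^2 - 4λ + 13 = 0.
Eigenvalues λ = 2 ± 3i (complex conjugate pair).
For λ=2+3i: an eigenvector is (2,3) - i(1,2) = (2 - i, 3 - 2i).
A real fundamental pair from Re and Im of e^((2+3i)t)v: X_1 = e^(2t)(cos(3t)·(2,3) + sin(3t)·(1,2)), X_2 = e^(2t)(sin(3t)·(2,3) - cos(3t)·(1,2)).
General solution: C_1X_1 + C_2X_2.

p(t) = C_1e^(2t)sin(3t) + 2C_1e^(2t)cos(3t) + 2C_2e^(2t)sin(3t) - C_2e^(2t)cos(3t), q(t) = 2C_1e^(2t)sin(3t) + 3C_1e^(2t)cos(3t) + 3C_2e^(2t)sin(3t) - 2C_2e^(2t)cos(3t)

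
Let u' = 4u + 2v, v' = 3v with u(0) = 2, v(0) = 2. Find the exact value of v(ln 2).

16

A = [[4,2],[0,3]]; eigenvalues λ = 4, 3.
Eigenvectors: (1,0) for λ=4, (2,-1) for λ=3.
From the initial condition, c_1 = 6, c_2 = -2.
v(ln 2) = (6)(2^4)(0) + (-2)(2^3)(-1) = 16.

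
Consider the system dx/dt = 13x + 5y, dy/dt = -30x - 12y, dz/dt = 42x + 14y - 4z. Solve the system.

Coefficient matrix A = [[13, 5, 0], [-30, -12, 0], [42, 14, -4]].
det(A - λI) = 0 gives eigenvalues λ = -2, 3, -4.
For λ=-2: eigenvector (-1,3,0).
For λ=3: eigenvector (1,-2,2).
For λ=-4: eigenvector (0,0,1).
General solution: c_1e^(-2t)(-1,3,0) + c_2e^(3t)(1,-2,2) + c_3e^(-4t)(0,0,1).

x(t) = -c_1e^(-2t) + c_2e^(3t), y(t) = 3c_1e^(-2t) - 2c_2e^(3t), z(t) = 2c_2e^(3t) + c_3e^(-4t)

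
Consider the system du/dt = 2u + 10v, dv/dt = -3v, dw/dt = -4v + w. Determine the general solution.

Coefficient matrix A = [[2, 10, 0], [0, -3, 0], [0, -4, 1]].
det(A - λI) = 0 gives eigenvalues λ = 2, 1, -3.
For λ=2: eigenvector (1,0,0).
For λ=1: eigenvector (0,0,1).
For λ=-3: eigenvector (-2,1,1).
General solution: C_1e^(2t)(1,0,0) + C_2e^(t)(0,0,1) + C_3e^(-3t)(-2,1,1).

u(t) = C_1e^(2t) - 2C_3e^(-3t), v(t) = C_3e^(-3t), w(t) = C_2e^(t) + C_3e^(-3t)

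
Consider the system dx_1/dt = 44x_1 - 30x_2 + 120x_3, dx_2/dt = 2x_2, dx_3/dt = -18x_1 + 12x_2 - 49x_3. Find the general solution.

x_1(t) = 5K_1e^(-4t) + 8K_2e^(-t) - 5K_3e^(2t), x_2(t) = K_3e^(2t), x_3(t) = -2K_1e^(-4t) - 3K_2e^(-t) + 2K_3e^(2t)

Coefficient matrix A = [[44, -30, 120], [0, 2, 0], [-18, 12, -49]].
det(A - λI) = 0 gives eigenvalues λ = -4, -1, 2.
For λ=-4: eigenvector (5,0,-2).
For λ=-1: eigenvector (8,0,-3).
For λ=2: eigenvector (-5,1,2).
General solution: K_1e^(-4t)(5,0,-2) + K_2e^(-t)(8,0,-3) + K_3e^(2t)(-5,1,2).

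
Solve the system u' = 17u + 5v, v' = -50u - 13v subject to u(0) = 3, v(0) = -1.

u(t) = 8e^(2t)sin(5t) + 3e^(2t)cos(5t), v(t) = -27e^(2t)sin(5t) - e^(2t)cos(5t)

Coefficient matrix A = [[17, 5], [-50, -13]].
Characteristic polynomial det(A - λI) = λ^2 - 4λ + 29 = 0.
Eigenvalues λ = 2 ± 5i (complex conjugate pair).
For λ=2+5i: an eigenvector is (0,-1) - i(-1,3) = (0 + i, -1 - 3i).
A real fundamental pair from Re and Im of e^((2+5i)t)v: X_1 = e^(2t)(cos(5t)·(0,-1) + sin(5t)·(-1,3)), X_2 = e^(2t)(sin(5t)·(0,-1) - cos(5t)·(-1,3)).
General solution: C_1X_1 + C_2X_2.
Applying u(0)=3, v(0)=-1 gives C_1=-8, C_2=3.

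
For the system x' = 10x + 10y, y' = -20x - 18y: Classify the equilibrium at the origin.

A = [[10,10],[-20,-18]]; det(A-λI) = λ^2 + 8λ + 20.
λ = -4 ± 2i: negative real part.

stable spiral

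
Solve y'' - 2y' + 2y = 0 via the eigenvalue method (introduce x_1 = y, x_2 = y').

y(t) = C_1e^(t)cos(t) + C_2e^(t)sin(t)

Let x_1 = y, x_2 = y'. Then x_1' = x_2 and x_2' = -2x_1 + 2x_2.
A = [[0,1],[-2,2]]; det(A-λI) = λ^2 - 2λ + 2.
Eigenvalues λ = 1 ± i.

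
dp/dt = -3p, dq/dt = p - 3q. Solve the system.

Coefficient matrix A = [[-3, 0], [1, -3]].
Characteristic polynomial det(A - λI) = λ^2 + 6λ + 9 = 0.
Single eigenvalue λ = -3 with algebraic multiplicity 2.
Eigenvector v = (0,-1); generalized eigenvector w with (A-λI)w=v is (-1,2).
General solution: e^(-3t)[c_1·v + c_2·(t·v + w)].

p(t) = -c_2e^(-3t), q(t) = -c_1e^(-3t) - c_2te^(-3t) + 2c_2e^(-3t)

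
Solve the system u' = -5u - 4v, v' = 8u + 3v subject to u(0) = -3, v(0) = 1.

Coefficient matrix A = [[-5, -4], [8, 3]].
Characteristic polynomial det(A - λI) = λ^2 + 2λ + 17 = 0.
Eigenvalues λ = -1 ± 4i (complex conjugate pair).
For λ=-1+4i: an eigenvector is (-1,1) - i(0,-1) = (-1, 1 + i).
A real fundamental pair from Re and Im of e^((-1+4i)t)v: X_1 = e^(-t)(cos(4t)·(-1,1) + sin(4t)·(0,-1)), X_2 = e^(-t)(sin(4t)·(-1,1) - cos(4t)·(0,-1)).
General solution: K_1X_1 + K_2X_2.
Applying u(0)=-3, v(0)=1 gives K_1=3, K_2=-2.

u(t) = 2e^(-t)sin(4t) - 3e^(-t)cos(4t), v(t) = -5e^(-t)sin(4t) + e^(-t)cos(4t)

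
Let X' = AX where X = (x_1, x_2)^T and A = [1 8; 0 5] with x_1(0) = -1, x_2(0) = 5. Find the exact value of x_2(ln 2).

160

A = [[1,8],[0,5]]; eigenvalues λ = 1, 5.
Eigenvectors: (1,0) for λ=1, (2,1) for λ=5.
From the initial condition, c_1 = -11, c_2 = 5.
x_2(ln 2) = (-11)(2^1)(0) + (5)(2^5)(1) = 160.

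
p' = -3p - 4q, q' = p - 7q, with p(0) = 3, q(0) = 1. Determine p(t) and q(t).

p(t) = 2te^(-5t) + 3e^(-5t), q(t) = te^(-5t) + e^(-5t)

Coefficient matrix A = [[-3, -4], [1, -7]].
Characteristic polynomial det(A - λI) = λ^2 + 10λ + 25 = 0.
Single eigenvalue λ = -5 with algebraic multiplicity 2.
Eigenvector v = (-2,-1); generalized eigenvector w with (A-λI)w=v is (-3,-1).
General solution: e^(-5t)[K_1·v + K_2·(t·v + w)].
Applying p(0)=3, q(0)=1 gives K_1=0, K_2=-1.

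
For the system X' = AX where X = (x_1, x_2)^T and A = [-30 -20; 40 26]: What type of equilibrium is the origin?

A = [[-30,-20],[40,26]]; det(A-λI) = λ^2 + 4λ + 20.
λ = -2 ± 4i: negative real part.

stable spiral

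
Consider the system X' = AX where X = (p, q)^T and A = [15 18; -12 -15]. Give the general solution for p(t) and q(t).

Coefficient matrix A = [[15, 18], [-12, -15]].
Characteristic polynomial det(A - λI) = λ^2 - 9 = 0.
Eigenvalues λ = -3, 3.
For λ=-3: (A-λI) row 1 is [18, 18], so an eigenvector is (1, -1).
For λ=3: (A-λI) row 1 is [12, 18], so an eigenvector is (-3, 2).
General solution: c_1e^(-3t)(1,-1) + c_2e^(3t)(-3,2).

p(t) = c_1e^(-3t) - 3c_2e^(3t), q(t) = -c_1e^(-3t) + 2c_2e^(3t)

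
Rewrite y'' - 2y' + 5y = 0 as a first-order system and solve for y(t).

Let x_1 = y, x_2 = y'. Then x_1' = x_2 and x_2' = -5x_1 + 2x_2.
A = [[0,1],[-5,2]]; det(A-λI) = λ^2 - 2λ + 5.
Eigenvalues λ = 1 ± 2i.

y(t) = K_1e^(t)cos(2t) + K_2e^(t)sin(2t)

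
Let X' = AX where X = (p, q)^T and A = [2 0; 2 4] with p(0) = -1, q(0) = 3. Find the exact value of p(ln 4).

-16

A = [[2,0],[2,4]]; eigenvalues λ = 4, 2.
Eigenvectors: (0,1) for λ=4, (-1,1) for λ=2.
From the initial condition, c_1 = 2, c_2 = 1.
p(ln 4) = (2)(4^4)(0) + (1)(4^2)(-1) = -16.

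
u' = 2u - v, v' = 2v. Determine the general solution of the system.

Coefficient matrix A = [[2, -1], [0, 2]].
Characteristic polynomial det(A - λI) = λ^2 - 4λ + 4 = 0.
Single eigenvalue λ = 2 with algebraic multiplicity 2.
Eigenvector v = (-1,0); generalized eigenvector w with (A-λI)w=v is (3,1).
General solution: e^(2t)[C_1·v + C_2·(t·v + w)].

u(t) = -C_1e^(2t) - C_2te^(2t) + 3C_2e^(2t), v(t) = C_2e^(2t)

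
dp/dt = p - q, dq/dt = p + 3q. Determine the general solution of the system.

Coefficient matrix A = [[1, -1], [1, 3]].
Characteristic polynomial det(A - λI) = λ^2 - 4λ + 4 = 0.
Single eigenvalue λ = 2 with algebraic multiplicity 2.
Eigenvector v = (-1,1); generalized eigenvector w with (A-λI)w=v is (-1,2).
General solution: e^(2t)[c_1·v + c_2·(t·v + w)].

p(t) = -c_1e^(2t) - c_2te^(2t) - c_2e^(2t), q(t) = c_1e^(2t) + c_2te^(2t) + 2c_2e^(2t)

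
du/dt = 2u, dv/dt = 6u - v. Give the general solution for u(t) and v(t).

Coefficient matrix A = [[2, 0], [6, -1]].
Characteristic polynomial det(A - λI) = λ^2 - λ - 2 = 0.
Eigenvalues λ = 2, -1.
For λ=2: (A-λI) row 2 is [6, -3], so an eigenvector is (-1, -2).
For λ=-1: (A-λI) row 1 is [3, 0], so an eigenvector is (0, -1).
General solution: c_1e^(2t)(-1,-2) + c_2e^(-t)(0,-1).

u(t) = -c_1e^(2t), v(t) = -2c_1e^(2t) - c_2e^(-t)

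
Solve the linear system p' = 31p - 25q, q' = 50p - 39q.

Coefficient matrix A = [[31, -25], [50, -39]].
Characteristic polynomial det(A - λI) = λ^2 + 8λ + 41 = 0.
Eigenvalues λ = -4 ± 5i (complex conjugate pair).
For λ=-4+5i: an eigenvector is (1,1) - i(2,3) = (1 - 2i, 1 - 3i).
A real fundamental pair from Re and Im of e^((-4+5i)t)v: X_1 = e^(-4t)(cos(5t)·(1,1) + sin(5t)·(2,3)), X_2 = e^(-4t)(sin(5t)·(1,1) - cos(5t)·(2,3)).
General solution: K_1X_1 + K_2X_2.

p(t) = 2K_1e^(-4t)sin(5t) + K_1e^(-4t)cos(5t) + K_2e^(-4t)sin(5t) - 2K_2e^(-4t)cos(5t), q(t) = 3K_1e^(-4t)sin(5t) + K_1e^(-4t)cos(5t) + K_2e^(-4t)sin(5t) - 3K_2e^(-4t)cos(5t)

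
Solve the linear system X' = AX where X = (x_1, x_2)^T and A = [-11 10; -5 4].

Coefficient matrix A = [[-11, 10], [-5, 4]].
Characteristic polynomial det(A - λI) = λ^2 + 7λ + 6 = 0.
Eigenvalues λ = -1, -6.
For λ=-1: (A-λI) row 1 is [-10, 10], so an eigenvector is (-1, -1).
For λ=-6: (A-λI) row 1 is [-5, 10], so an eigenvector is (2, 1).
General solution: c_1e^(-t)(-1,-1) + c_2e^(-6t)(2,1).

x_1(t) = -c_1e^(-t) + 2c_2e^(-6t), x_2(t) = -c_1e^(-t) + c_2e^(-6t)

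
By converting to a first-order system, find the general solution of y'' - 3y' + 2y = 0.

y(t) = c_1e^(t) + c_2e^(2t)

Let x_1 = y, x_2 = y'. Then x_1' = x_2 and x_2' = -2x_1 + 3x_2.
A = [[0,1],[-2,3]]; det(A-λI) = λ^2 - 3λ + 2.
Eigenvalues λ = 1, 2 with eigenvectors (1,1), (1,2).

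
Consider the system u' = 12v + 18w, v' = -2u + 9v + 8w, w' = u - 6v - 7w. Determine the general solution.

Coefficient matrix A = [[0, 12, 18], [-2, 9, 8], [1, -6, -7]].
det(A - λI) = 0 gives eigenvalues λ = -3, 3, 2.
For λ=-3: eigenvector (-2,-1,1).
For λ=3: eigenvector (2,2,-1).
For λ=2: eigenvector (3,2,-1).
General solution: C_1e^(-3t)(-2,-1,1) + C_2e^(3t)(2,2,-1) + C_3e^(2t)(3,2,-1).

u(t) = -2C_1e^(-3t) + 2C_2e^(3t) + 3C_3e^(2t), v(t) = -C_1e^(-3t) + 2C_2e^(3t) + 2C_3e^(2t), w(t) = C_1e^(-3t) - C_2e^(3t) - C_3e^(2t)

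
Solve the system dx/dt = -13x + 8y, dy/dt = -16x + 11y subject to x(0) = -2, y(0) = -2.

x(t) = -2e^(-5t), y(t) = -2e^(-5t)

Coefficient matrix A = [[-13, 8], [-16, 11]].
Characteristic polynomial det(A - λI) = λ^2 + 2λ - 15 = 0.
Eigenvalues λ = 3, -5.
For λ=3: (A-λI) row 1 is [-16, 8], so an eigenvector is (1, 2).
For λ=-5: (A-λI) row 1 is [-8, 8], so an eigenvector is (1, 1).
General solution: C_1e^(3t)(1,2) + C_2e^(-5t)(1,1).
Applying x(0)=-2, y(0)=-2 gives C_1=0, C_2=-2.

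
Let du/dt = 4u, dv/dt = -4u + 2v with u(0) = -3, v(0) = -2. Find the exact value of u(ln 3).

A = [[4,0],[-4,2]]; eigenvalues λ = 2, 4.
Eigenvectors: (0,-1) for λ=2, (1,-2) for λ=4.
From the initial condition, c_1 = 8, c_2 = -3.
u(ln 3) = (8)(3^2)(0) + (-3)(3^4)(1) = -243.

-243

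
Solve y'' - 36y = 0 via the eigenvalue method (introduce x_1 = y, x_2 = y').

y(t) = K_1e^(-6t) + K_2e^(6t)

Let x_1 = y, x_2 = y'. Then x_1' = x_2 and x_2' = 36x_1.
A = [[0,1],[36,0]]; det(A-λI) = λ^2 - 36.
Eigenvalues λ = -6, 6 with eigenvectors (1,-6), (1,6).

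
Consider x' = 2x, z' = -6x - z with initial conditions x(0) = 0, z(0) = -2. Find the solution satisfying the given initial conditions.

Coefficient matrix A = [[2, 0], [-6, -1]].
Characteristic polynomial det(A - λI) = λ^2 - λ - 2 = 0.
Eigenvalues λ = -1, 2.
For λ=-1: (A-λI) row 1 is [3, 0], so an eigenvector is (0, 1).
For λ=2: (A-λI) row 2 is [-6, -3], so an eigenvector is (1, -2).
General solution: C_1e^(-t)(0,1) + C_2e^(2t)(1,-2).
Applying x(0)=0, z(0)=-2 gives C_1=-2, C_2=0.

x(t) = 0, z(t) = -2e^(-t)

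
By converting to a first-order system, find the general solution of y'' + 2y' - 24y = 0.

y(t) = C_1e^(-6t) + C_2e^(4t)

Let x_1 = y, x_2 = y'. Then x_1' = x_2 and x_2' = 24x_1 - 2x_2.
A = [[0,1],[24,-2]]; det(A-λI) = λ^2 + 2λ - 24.
Eigenvalues λ = -6, 4 with eigenvectors (1,-6), (1,4).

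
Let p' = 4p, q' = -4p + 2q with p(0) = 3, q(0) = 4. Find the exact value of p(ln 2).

48

A = [[4,0],[-4,2]]; eigenvalues λ = 2, 4.
Eigenvectors: (0,1) for λ=2, (1,-2) for λ=4.
From the initial condition, c_1 = 10, c_2 = 3.
p(ln 2) = (10)(2^2)(0) + (3)(2^4)(1) = 48.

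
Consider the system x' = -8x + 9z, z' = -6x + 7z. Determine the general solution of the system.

Coefficient matrix A = [[-8, 9], [-6, 7]].
Characteristic polynomial det(A - λI) = λ^2 + λ - 2 = 0.
Eigenvalues λ = 1, -2.
For λ=1: (A-λI) row 1 is [-9, 9], so an eigenvector is (1, 1).
For λ=-2: (A-λI) row 1 is [-6, 9], so an eigenvector is (-3, -2).
General solution: c_1e^(t)(1,1) + c_2e^(-2t)(-3,-2).

x(t) = c_1e^(t) - 3c_2e^(-2t), z(t) = c_1e^(t) - 2c_2e^(-2t)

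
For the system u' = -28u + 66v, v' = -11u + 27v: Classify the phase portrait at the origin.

A = [[-28,66],[-11,27]]; det(A-λI) = λ^2 + λ - 30.
λ = -6, 5: opposite signs.

saddle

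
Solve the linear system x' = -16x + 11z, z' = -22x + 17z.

x(t) = c_1e^(-5t) + c_2e^(6t), z(t) = c_1e^(-5t) + 2c_2e^(6t)

Coefficient matrix A = [[-16, 11], [-22, 17]].
Characteristic polynomial det(A - λI) = λ^2 - λ - 30 = 0.
Eigenvalues λ = -5, 6.
For λ=-5: (A-λI) row 1 is [-11, 11], so an eigenvector is (1, 1).
For λ=6: (A-λI) row 1 is [-22, 11], so an eigenvector is (1, 2).
General solution: c_1e^(-5t)(1,1) + c_2e^(6t)(1,2).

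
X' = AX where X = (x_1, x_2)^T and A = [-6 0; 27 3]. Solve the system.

Coefficient matrix A = [[-6, 0], [27, 3]].
Characteristic polynomial det(A - λI) = λ^2 + 3λ - 18 = 0.
Eigenvalues λ = 3, -6.
For λ=3: (A-λI) row 1 is [-9, 0], so an eigenvector is (0, -1).
For λ=-6: (A-λI) row 2 is [27, 9], so an eigenvector is (-1, 3).
General solution: c_1e^(3t)(0,-1) + c_2e^(-6t)(-1,3).

x_1(t) = -c_2e^(-6t), x_2(t) = -c_1e^(3t) + 3c_2e^(-6t)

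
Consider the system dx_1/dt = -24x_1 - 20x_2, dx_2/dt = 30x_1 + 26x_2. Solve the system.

Coefficient matrix A = [[-24, -20], [30, 26]].
Characteristic polynomial det(A - λI) = λ^2 - 2λ - 24 = 0.
Eigenvalues λ = 6, -4.
For λ=6: (A-λI) row 1 is [-30, -20], so an eigenvector is (2, -3).
For λ=-4: (A-λI) row 1 is [-20, -20], so an eigenvector is (-1, 1).
General solution: K_1e^(6t)(2,-3) + K_2e^(-4t)(-1,1).

x_1(t) = 2K_1e^(6t) - K_2e^(-4t), x_2(t) = -3K_1e^(6t) + K_2e^(-4t)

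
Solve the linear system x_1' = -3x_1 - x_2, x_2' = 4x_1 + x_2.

Coefficient matrix A = [[-3, -1], [4, 1]].
Characteristic polynomial det(A - λI) = λ^2 + 2λ + 1 = 0.
Single eigenvalue λ = -1 with algebraic multiplicity 2.
Eigenvector v = (1,-2); generalized eigenvector w with (A-λI)w=v is (-2,3).
General solution: e^(-t)[K_1·v + K_2·(t·v + w)].

x_1(t) = K_1e^(-t) + K_2te^(-t) - 2K_2e^(-t), x_2(t) = -2K_1e^(-t) - 2K_2te^(-t) + 3K_2e^(-t)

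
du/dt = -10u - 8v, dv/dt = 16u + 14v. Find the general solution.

Coefficient matrix A = [[-10, -8], [16, 14]].
Characteristic polynomial det(A - λI) = λ^2 - 4λ - 12 = 0.
Eigenvalues λ = 6, -2.
For λ=6: (A-λI) row 1 is [-16, -8], so an eigenvector is (-1, 2).
For λ=-2: (A-λI) row 1 is [-8, -8], so an eigenvector is (1, -1).
General solution: K_1e^(6t)(-1,2) + K_2e^(-2t)(1,-1).

u(t) = -K_1e^(6t) + K_2e^(-2t), v(t) = 2K_1e^(6t) - K_2e^(-2t)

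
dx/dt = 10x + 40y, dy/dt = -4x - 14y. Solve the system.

Coefficient matrix A = [[10, 40], [-4, -14]].
Characteristic polynomial det(A - λI) = λ^2 + 4λ + 20 = 0.
Eigenvalues λ = -2 ± 4i (complex conjugate pair).
For λ=-2+4i: an eigenvector is (1,0) - i(3,-1) = (1 - 3i, 0 + i).
A real fundamental pair from Re and Im of e^((-2+4i)t)v: X_1 = e^(-2t)(cos(4t)·(1,0) + sin(4t)·(3,-1)), X_2 = e^(-2t)(sin(4t)·(1,0) - cos(4t)·(3,-1)).
General solution: c_1X_1 + c_2X_2.

x(t) = 3c_1e^(-2t)sin(4t) + c_1e^(-2t)cos(4t) + c_2e^(-2t)sin(4t) - 3c_2e^(-2t)cos(4t), y(t) = -c_1e^(-2t)sin(4t) + c_2e^(-2t)cos(4t)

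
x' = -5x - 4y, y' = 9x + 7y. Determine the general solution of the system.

Coefficient matrix A = [[-5, -4], [9, 7]].
Characteristic polynomial det(A - λI) = λ^2 - 2λ + 1 = 0.
Single eigenvalue λ = 1 with algebraic multiplicity 2.
Eigenvector v = (-2,3); generalized eigenvector w with (A-λI)w=v is (-1,2).
General solution: e^(t)[C_1·v + C_2·(t·v + w)].

x(t) = -2C_1e^(t) - 2C_2te^(t) - C_2e^(t), y(t) = 3C_1e^(t) + 3C_2te^(t) + 2C_2e^(t)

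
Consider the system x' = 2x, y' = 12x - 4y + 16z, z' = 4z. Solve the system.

x(t) = K_1e^(2t), y(t) = 2K_1e^(2t) + K_2e^(-4t) + 2K_3e^(4t), z(t) = K_3e^(4t)

Coefficient matrix A = [[2, 0, 0], [12, -4, 16], [0, 0, 4]].
det(A - λI) = 0 gives eigenvalues λ = 2, -4, 4.
For λ=2: eigenvector (1,2,0).
For λ=-4: eigenvector (0,1,0).
For λ=4: eigenvector (0,2,1).
General solution: K_1e^(2t)(1,2,0) + K_2e^(-4t)(0,1,0) + K_3e^(4t)(0,2,1).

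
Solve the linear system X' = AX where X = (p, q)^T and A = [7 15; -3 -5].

Coefficient matrix A = [[7, 15], [-3, -5]].
Characteristic polynomial det(A - λI) = λ^2 - 2λ + 10 = 0.
Eigenvalues λ = 1 ± 3i (complex conjugate pair).
For λ=1+3i: an eigenvector is (2,-1) - i(-1,0) = (2 + i, -1).
A real fundamental pair from Re and Im of e^((1+3i)t)v: X_1 = e^(t)(cos(3t)·(2,-1) + sin(3t)·(-1,0)), X_2 = e^(t)(sin(3t)·(2,-1) - cos(3t)·(-1,0)).
General solution: C_1X_1 + C_2X_2.

p(t) = -C_1e^(t)sin(3t) + 2C_1e^(t)cos(3t) + 2C_2e^(t)sin(3t) + C_2e^(t)cos(3t), q(t) = -C_1e^(t)cos(3t) - C_2e^(t)sin(3t)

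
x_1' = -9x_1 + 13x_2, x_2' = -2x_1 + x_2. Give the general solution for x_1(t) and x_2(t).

x_1(t) = 2c_1e^(-4t)sin(t) - 3c_1e^(-4t)cos(t) - 3c_2e^(-4t)sin(t) - 2c_2e^(-4t)cos(t), x_2(t) = c_1e^(-4t)sin(t) - c_1e^(-4t)cos(t) - c_2e^(-4t)sin(t) - c_2e^(-4t)cos(t)

Coefficient matrix A = [[-9, 13], [-2, 1]].
Characteristic polynomial det(A - λI) = λ^2 + 8λ + 17 = 0.
Eigenvalues λ = -4 ± i (complex conjugate pair).
For λ=-4+i: an eigenvector is (-3,-1) - i(2,1) = (-3 - 2i, -1 - i).
A real fundamental pair from Re and Im of e^((-4+i)t)v: X_1 = e^(-4t)(cos(t)·(-3,-1) + sin(t)·(2,1)), X_2 = e^(-4t)(sin(t)·(-3,-1) - cos(t)·(2,1)).
General solution: c_1X_1 + c_2X_2.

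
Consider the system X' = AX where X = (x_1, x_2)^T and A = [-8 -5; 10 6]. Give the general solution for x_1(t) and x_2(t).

x_1(t) = 2K_1e^(-t)sin(t) - K_1e^(-t)cos(t) - K_2e^(-t)sin(t) - 2K_2e^(-t)cos(t), x_2(t) = -3K_1e^(-t)sin(t) + K_1e^(-t)cos(t) + K_2e^(-t)sin(t) + 3K_2e^(-t)cos(t)

Coefficient matrix A = [[-8, -5], [10, 6]].
Characteristic polynomial det(A - λI) = λ^2 + 2λ + 2 = 0.
Eigenvalues λ = -1 ± i (complex conjugate pair).
For λ=-1+i: an eigenvector is (-1,1) - i(2,-3) = (-1 - 2i, 1 + 3i).
A real fundamental pair from Re and Im of e^((-1+i)t)v: X_1 = e^(-t)(cos(t)·(-1,1) + sin(t)·(2,-3)), X_2 = e^(-t)(sin(t)·(-1,1) - cos(t)·(2,-3)).
General solution: K_1X_1 + K_2X_2.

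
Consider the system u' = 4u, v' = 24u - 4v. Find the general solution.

u(t) = -c_2e^(4t), v(t) = c_1e^(-4t) - 3c_2e^(4t)

Coefficient matrix A = [[4, 0], [24, -4]].
Characteristic polynomial det(A - λI) = λ^2 - 16 = 0.
Eigenvalues λ = -4, 4.
For λ=-4: (A-λI) row 1 is [8, 0], so an eigenvector is (0, 1).
For λ=4: (A-λI) row 2 is [24, -8], so an eigenvector is (-1, -3).
General solution: c_1e^(-4t)(0,1) + c_2e^(4t)(-1,-3).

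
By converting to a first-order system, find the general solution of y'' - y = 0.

y(t) = C_1e^(t) + C_2e^(-t)

Let x_1 = y, x_2 = y'. Then x_1' = x_2 and x_2' = x_1.
A = [[0,1],[1,0]]; det(A-λI) = λ^2 - 1.
Eigenvalues λ = 1, -1 with eigenvectors (1,1), (1,-1).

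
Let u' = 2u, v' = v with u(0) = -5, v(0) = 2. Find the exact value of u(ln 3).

A = [[2,0],[0,1]]; eigenvalues λ = 1, 2.
Eigenvectors: (0,1) for λ=1, (-1,0) for λ=2.
From the initial condition, c_1 = 2, c_2 = 5.
u(ln 3) = (2)(3^1)(0) + (5)(3^2)(-1) = -45.

-45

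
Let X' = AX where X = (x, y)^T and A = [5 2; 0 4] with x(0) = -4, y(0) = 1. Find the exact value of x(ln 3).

-648

A = [[5,2],[0,4]]; eigenvalues λ = 4, 5.
Eigenvectors: (-2,1) for λ=4, (1,0) for λ=5.
From the initial condition, c_1 = 1, c_2 = -2.
x(ln 3) = (1)(3^4)(-2) + (-2)(3^5)(1) = -648.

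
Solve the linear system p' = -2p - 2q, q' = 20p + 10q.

Coefficient matrix A = [[-2, -2], [20, 10]].
Characteristic polynomial det(A - λI) = λ^2 - 8λ + 20 = 0.
Eigenvalues λ = 4 ± 2i (complex conjugate pair).
For λ=4+2i: an eigenvector is (1,-3) - i(0,1) = (1, -3 - i).
A real fundamental pair from Re and Im of e^((4+2i)t)v: X_1 = e^(4t)(cos(2t)·(1,-3) + sin(2t)·(0,1)), X_2 = e^(4t)(sin(2t)·(1,-3) - cos(2t)·(0,1)).
General solution: C_1X_1 + C_2X_2.

p(t) = C_1e^(4t)cos(2t) + C_2e^(4t)sin(2t), q(t) = C_1e^(4t)sin(2t) - 3C_1e^(4t)cos(2t) - 3C_2e^(4t)sin(2t) - C_2e^(4t)cos(2t)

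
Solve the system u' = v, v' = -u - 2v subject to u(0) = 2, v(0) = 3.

u(t) = 5te^(-t) + 2e^(-t), v(t) = -5te^(-t) + 3e^(-t)

Coefficient matrix A = [[0, 1], [-1, -2]].
Characteristic polynomial det(A - λI) = λ^2 + 2λ + 1 = 0.
Single eigenvalue λ = -1 with algebraic multiplicity 2.
Eigenvector v = (1,-1); generalized eigenvector w with (A-λI)w=v is (-2,3).
General solution: e^(-t)[K_1·v + K_2·(t·v + w)].
Applying u(0)=2, v(0)=3 gives K_1=12, K_2=5.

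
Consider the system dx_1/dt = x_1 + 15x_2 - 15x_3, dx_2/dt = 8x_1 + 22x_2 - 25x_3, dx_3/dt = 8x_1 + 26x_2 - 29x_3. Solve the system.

x_1(t) = K_1e^(t) - 3K_3e^(-4t), x_2(t) = 2K_1e^(t) + K_2e^(-3t) - K_3e^(-4t), x_3(t) = 2K_1e^(t) + K_2e^(-3t) - 2K_3e^(-4t)

Coefficient matrix A = [[1, 15, -15], [8, 22, -25], [8, 26, -29]].
det(A - λI) = 0 gives eigenvalues λ = 1, -3, -4.
For λ=1: eigenvector (1,2,2).
For λ=-3: eigenvector (0,1,1).
For λ=-4: eigenvector (-3,-1,-2).
General solution: K_1e^(t)(1,2,2) + K_2e^(-3t)(0,1,1) + K_3e^(-4t)(-3,-1,-2).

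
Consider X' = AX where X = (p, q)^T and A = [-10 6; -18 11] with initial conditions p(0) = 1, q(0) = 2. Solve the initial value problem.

p(t) = e^(2t), q(t) = 2e^(2t)

Coefficient matrix A = [[-10, 6], [-18, 11]].
Characteristic polynomial det(A - λI) = λ^2 - λ - 2 = 0.
Eigenvalues λ = -1, 2.
For λ=-1: (A-λI) row 1 is [-9, 6], so an eigenvector is (2, 3).
For λ=2: (A-λI) row 1 is [-12, 6], so an eigenvector is (-1, -2).
General solution: K_1e^(-t)(2,3) + K_2e^(2t)(-1,-2).
Applying p(0)=1, q(0)=2 gives K_1=0, K_2=-1.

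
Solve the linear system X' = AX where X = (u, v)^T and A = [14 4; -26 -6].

u(t) = -c_1e^(4t)sin(2t) + c_1e^(4t)cos(2t) + c_2e^(4t)sin(2t) + c_2e^(4t)cos(2t), v(t) = 2c_1e^(4t)sin(2t) - 3c_1e^(4t)cos(2t) - 3c_2e^(4t)sin(2t) - 2c_2e^(4t)cos(2t)

Coefficient matrix A = [[14, 4], [-26, -6]].
Characteristic polynomial det(A - λI) = λ^2 - 8λ + 20 = 0.
Eigenvalues λ = 4 ± 2i (complex conjugate pair).
For λ=4+2i: an eigenvector is (1,-3) - i(-1,2) = (1 + i, -3 - 2i).
A real fundamental pair from Re and Im of e^((4+2i)t)v: X_1 = e^(4t)(cos(2t)·(1,-3) + sin(2t)·(-1,2)), X_2 = e^(4t)(sin(2t)·(1,-3) - cos(2t)·(-1,2)).
General solution: c_1X_1 + c_2X_2.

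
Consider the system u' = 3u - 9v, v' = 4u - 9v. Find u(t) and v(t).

Coefficient matrix A = [[3, -9], [4, -9]].
Characteristic polynomial det(A - λI) = λ^2 + 6λ + 9 = 0.
Single eigenvalue λ = -3 with algebraic multiplicity 2.
Eigenvector v = (3,2); generalized eigenvector w with (A-λI)w=v is (2,1).
General solution: e^(-3t)[K_1·v + K_2·(t·v + w)].

u(t) = 3K_1e^(-3t) + 3K_2te^(-3t) + 2K_2e^(-3t), v(t) = 2K_1e^(-3t) + 2K_2te^(-3t) + K_2e^(-3t)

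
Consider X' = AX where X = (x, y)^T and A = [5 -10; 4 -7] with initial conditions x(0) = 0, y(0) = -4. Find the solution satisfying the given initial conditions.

x(t) = 20e^(-t)sin(2t), y(t) = 12e^(-t)sin(2t) - 4e^(-t)cos(2t)

Coefficient matrix A = [[5, -10], [4, -7]].
Characteristic polynomial det(A - λI) = λ^2 + 2λ + 5 = 0.
Eigenvalues λ = -1 ± 2i (complex conjugate pair).
For λ=-1+2i: an eigenvector is (1,1) - i(-2,-1) = (1 + 2i, 1 + i).
A real fundamental pair from Re and Im of e^((-1+2i)t)v: X_1 = e^(-t)(cos(2t)·(1,1) + sin(2t)·(-2,-1)), X_2 = e^(-t)(sin(2t)·(1,1) - cos(2t)·(-2,-1)).
General solution: C_1X_1 + C_2X_2.
Applying x(0)=0, y(0)=-4 gives C_1=-8, C_2=4.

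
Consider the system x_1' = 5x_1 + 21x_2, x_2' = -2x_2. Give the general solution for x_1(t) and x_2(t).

Coefficient matrix A = [[5, 21], [0, -2]].
Characteristic polynomial det(A - λI) = λ^2 - 3λ - 10 = 0.
Eigenvalues λ = -2, 5.
For λ=-2: (A-λI) row 1 is [7, 21], so an eigenvector is (3, -1).
For λ=5: (A-λI) row 1 is [0, 21], so an eigenvector is (-1, 0).
General solution: c_1e^(-2t)(3,-1) + c_2e^(5t)(-1,0).

x_1(t) = 3c_1e^(-2t) - c_2e^(5t), x_2(t) = -c_1e^(-2t)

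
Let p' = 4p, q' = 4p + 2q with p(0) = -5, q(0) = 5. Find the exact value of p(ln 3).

A = [[4,0],[4,2]]; eigenvalues λ = 2, 4.
Eigenvectors: (0,1) for λ=2, (1,2) for λ=4.
From the initial condition, c_1 = 15, c_2 = -5.
p(ln 3) = (15)(3^2)(0) + (-5)(3^4)(1) = -405.

-405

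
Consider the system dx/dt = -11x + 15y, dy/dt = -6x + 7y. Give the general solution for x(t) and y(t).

x(t) = C_1e^(-2t)sin(3t) - 2C_1e^(-2t)cos(3t) - 2C_2e^(-2t)sin(3t) - C_2e^(-2t)cos(3t), y(t) = C_1e^(-2t)sin(3t) - C_1e^(-2t)cos(3t) - C_2e^(-2t)sin(3t) - C_2e^(-2t)cos(3t)

Coefficient matrix A = [[-11, 15], [-6, 7]].
Characteristic polynomial det(A - λI) = λ^2 + 4λ + 13 = 0.
Eigenvalues λ = -2 ± 3i (complex conjugate pair).
For λ=-2+3i: an eigenvector is (-2,-1) - i(1,1) = (-2 - i, -1 - i).
A real fundamental pair from Re and Im of e^((-2+3i)t)v: X_1 = e^(-2t)(cos(3t)·(-2,-1) + sin(3t)·(1,1)), X_2 = e^(-2t)(sin(3t)·(-2,-1) - cos(3t)·(1,1)).
General solution: C_1X_1 + C_2X_2.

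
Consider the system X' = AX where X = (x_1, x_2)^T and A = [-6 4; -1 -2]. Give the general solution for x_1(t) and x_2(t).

Coefficient matrix A = [[-6, 4], [-1, -2]].
Characteristic polynomial det(A - λI) = λ^2 + 8λ + 16 = 0.
Single eigenvalue λ = -4 with algebraic multiplicity 2.
Eigenvector v = (-2,-1); generalized eigenvector w with (A-λI)w=v is (-3,-2).
General solution: e^(-4t)[K_1·v + K_2·(t·v + w)].

x_1(t) = -2K_1e^(-4t) - 2K_2te^(-4t) - 3K_2e^(-4t), x_2(t) = -K_1e^(-4t) - K_2te^(-4t) - 2K_2e^(-4t)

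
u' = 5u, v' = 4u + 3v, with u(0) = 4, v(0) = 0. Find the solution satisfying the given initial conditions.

Coefficient matrix A = [[5, 0], [4, 3]].
Characteristic polynomial det(A - λI) = λ^2 - 8λ + 15 = 0.
Eigenvalues λ = 5, 3.
For λ=5: (A-λI) row 2 is [4, -2], so an eigenvector is (1, 2).
For λ=3: (A-λI) row 1 is [2, 0], so an eigenvector is (0, 1).
General solution: K_1e^(5t)(1,2) + K_2e^(3t)(0,1).
Applying u(0)=4, v(0)=0 gives K_1=4, K_2=-8.

u(t) = 4e^(5t), v(t) = 8e^(5t) - 8e^(3t)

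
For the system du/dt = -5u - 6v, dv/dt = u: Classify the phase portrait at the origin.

A = [[-5,-6],[1,0]]; det(A-λI) = λ^2 + 5λ + 6.
λ = -3, -2: both negative.

stable node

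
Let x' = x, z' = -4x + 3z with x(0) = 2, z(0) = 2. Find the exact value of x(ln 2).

4

A = [[1,0],[-4,3]]; eigenvalues λ = 3, 1.
Eigenvectors: (0,1) for λ=3, (1,2) for λ=1.
From the initial condition, c_1 = -2, c_2 = 2.
x(ln 2) = (-2)(2^3)(0) + (2)(2^1)(1) = 4.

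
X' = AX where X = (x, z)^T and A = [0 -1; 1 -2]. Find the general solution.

x(t) = -K_1e^(-t) - K_2te^(-t) + 2K_2e^(-t), z(t) = -K_1e^(-t) - K_2te^(-t) + 3K_2e^(-t)

Coefficient matrix A = [[0, -1], [1, -2]].
Characteristic polynomial det(A - λI) = λ^2 + 2λ + 1 = 0.
Single eigenvalue λ = -1 with algebraic multiplicity 2.
Eigenvector v = (-1,-1); generalized eigenvector w with (A-λI)w=v is (2,3).
General solution: e^(-t)[K_1·v + K_2·(t·v + w)].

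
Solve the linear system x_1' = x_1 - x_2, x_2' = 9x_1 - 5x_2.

Coefficient matrix A = [[1, -1], [9, -5]].
Characteristic polynomial det(A - λI) = λ^2 + 4λ + 4 = 0.
Single eigenvalue λ = -2 with algebraic multiplicity 2.
Eigenvector v = (-1,-3); generalized eigenvector w with (A-λI)w=v is (0,1).
General solution: e^(-2t)[c_1·v + c_2·(t·v + w)].

x_1(t) = -c_1e^(-2t) - c_2te^(-2t), x_2(t) = -3c_1e^(-2t) - 3c_2te^(-2t) + c_2e^(-2t)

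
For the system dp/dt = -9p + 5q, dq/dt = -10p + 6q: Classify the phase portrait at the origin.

A = [[-9,5],[-10,6]]; det(A-λI) = λ^2 + 3λ - 4.
λ = -4, 1: opposite signs.

saddle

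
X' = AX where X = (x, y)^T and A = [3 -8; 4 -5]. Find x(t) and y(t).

x(t) = -C_1e^(-t)sin(4t) + C_1e^(-t)cos(4t) + C_2e^(-t)sin(4t) + C_2e^(-t)cos(4t), y(t) = C_1e^(-t)cos(4t) + C_2e^(-t)sin(4t)

Coefficient matrix A = [[3, -8], [4, -5]].
Characteristic polynomial det(A - λI) = λ^2 + 2λ + 17 = 0.
Eigenvalues λ = -1 ± 4i (complex conjugate pair).
For λ=-1+4i: an eigenvector is (1,1) - i(-1,0) = (1 + i, 1).
A real fundamental pair from Re and Im of e^((-1+4i)t)v: X_1 = e^(-t)(cos(4t)·(1,1) + sin(4t)·(-1,0)), X_2 = e^(-t)(sin(4t)·(1,1) - cos(4t)·(-1,0)).
General solution: C_1X_1 + C_2X_2.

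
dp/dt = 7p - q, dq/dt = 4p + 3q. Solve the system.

p(t) = -K_1e^(5t) - K_2te^(5t) - 2K_2e^(5t), q(t) = -2K_1e^(5t) - 2K_2te^(5t) - 3K_2e^(5t)

Coefficient matrix A = [[7, -1], [4, 3]].
Characteristic polynomial det(A - λI) = λ^2 - 10λ + 25 = 0.
Single eigenvalue λ = 5 with algebraic multiplicity 2.
Eigenvector v = (-1,-2); generalized eigenvector w with (A-λI)w=v is (-2,-3).
General solution: e^(5t)[K_1·v + K_2·(t·v + w)].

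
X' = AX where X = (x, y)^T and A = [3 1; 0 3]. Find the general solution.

x(t) = K_1e^(3t) + K_2te^(3t) - 3K_2e^(3t), y(t) = K_2e^(3t)

Coefficient matrix A = [[3, 1], [0, 3]].
Characteristic polynomial det(A - λI) = λ^2 - 6λ + 9 = 0.
Single eigenvalue λ = 3 with algebraic multiplicity 2.
Eigenvector v = (1,0); generalized eigenvector w with (A-λI)w=v is (-3,1).
General solution: e^(3t)[K_1·v + K_2·(t·v + w)].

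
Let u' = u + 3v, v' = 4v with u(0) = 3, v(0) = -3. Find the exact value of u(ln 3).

-225

A = [[1,3],[0,4]]; eigenvalues λ = 1, 4.
Eigenvectors: (1,0) for λ=1, (-1,-1) for λ=4.
From the initial condition, c_1 = 6, c_2 = 3.
u(ln 3) = (6)(3^1)(1) + (3)(3^4)(-1) = -225.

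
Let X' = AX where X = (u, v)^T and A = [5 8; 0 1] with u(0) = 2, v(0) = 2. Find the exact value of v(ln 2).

A = [[5,8],[0,1]]; eigenvalues λ = 5, 1.
Eigenvectors: (-1,0) for λ=5, (2,-1) for λ=1.
From the initial condition, c_1 = -6, c_2 = -2.
v(ln 2) = (-6)(2^5)(0) + (-2)(2^1)(-1) = 4.

4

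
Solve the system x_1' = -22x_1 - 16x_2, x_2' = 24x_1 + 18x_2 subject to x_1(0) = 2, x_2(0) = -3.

Coefficient matrix A = [[-22, -16], [24, 18]].
Characteristic polynomial det(A - λI) = λ^2 + 4λ - 12 = 0.
Eigenvalues λ = 2, -6.
For λ=2: (A-λI) row 1 is [-24, -16], so an eigenvector is (-2, 3).
For λ=-6: (A-λI) row 1 is [-16, -16], so an eigenvector is (-1, 1).
General solution: K_1e^(2t)(-2,3) + K_2e^(-6t)(-1,1).
Applying x_1(0)=2, x_2(0)=-3 gives K_1=-1, K_2=0.

x_1(t) = 2e^(2t), x_2(t) = -3e^(2t)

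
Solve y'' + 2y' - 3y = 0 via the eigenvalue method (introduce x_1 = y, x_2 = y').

Let x_1 = y, x_2 = y'. Then x_1' = x_2 and x_2' = 3x_1 - 2x_2.
A = [[0,1],[3,-2]]; det(A-λI) = λ^2 + 2λ - 3.
Eigenvalues λ = 1, -3 with eigenvectors (1,1), (1,-3).

y(t) = c_1e^(t) + c_2e^(-3t)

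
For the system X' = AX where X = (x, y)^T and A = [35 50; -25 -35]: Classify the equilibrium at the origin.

center

A = [[35,50],[-25,-35]]; det(A-λI) = λ^2 + 25.
λ = 0 ± 5i: zero real part.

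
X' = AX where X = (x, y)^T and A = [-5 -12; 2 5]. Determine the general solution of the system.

Coefficient matrix A = [[-5, -12], [2, 5]].
Characteristic polynomial det(A - λI) = λ^2 - 1 = 0.
Eigenvalues λ = -1, 1.
For λ=-1: (A-λI) row 1 is [-4, -12], so an eigenvector is (-3, 1).
For λ=1: (A-λI) row 1 is [-6, -12], so an eigenvector is (2, -1).
General solution: C_1e^(-t)(-3,1) + C_2e^(t)(2,-1).

x(t) = -3C_1e^(-t) + 2C_2e^(t), y(t) = C_1e^(-t) - C_2e^(t)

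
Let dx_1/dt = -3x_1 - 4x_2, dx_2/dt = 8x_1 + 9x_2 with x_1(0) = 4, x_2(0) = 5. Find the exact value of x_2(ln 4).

18380

A = [[-3,-4],[8,9]]; eigenvalues λ = 5, 1.
Eigenvectors: (-1,2) for λ=5, (-1,1) for λ=1.
From the initial condition, c_1 = 9, c_2 = -13.
x_2(ln 4) = (9)(4^5)(2) + (-13)(4^1)(1) = 18380.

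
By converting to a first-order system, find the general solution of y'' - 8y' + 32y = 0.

Let x_1 = y, x_2 = y'. Then x_1' = x_2 and x_2' = -32x_1 + 8x_2.
A = [[0,1],[-32,8]]; det(A-λI) = λ^2 - 8λ + 32.
Eigenvalues λ = 4 ± 4i.

y(t) = c_1e^(4t)cos(4t) + c_2e^(4t)sin(4t)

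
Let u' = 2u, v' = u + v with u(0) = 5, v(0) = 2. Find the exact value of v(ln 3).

A = [[2,0],[1,1]]; eigenvalues λ = 2, 1.
Eigenvectors: (1,1) for λ=2, (0,-1) for λ=1.
From the initial condition, c_1 = 5, c_2 = 3.
v(ln 3) = (5)(3^2)(1) + (3)(3^1)(-1) = 36.

36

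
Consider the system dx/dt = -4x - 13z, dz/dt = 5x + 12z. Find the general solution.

Coefficient matrix A = [[-4, -13], [5, 12]].
Characteristic polynomial det(A - λI) = λ^2 - 8λ + 17 = 0.
Eigenvalues λ = 4 ± i (complex conjugate pair).
For λ=4+i: an eigenvector is (2,-1) - i(-3,2) = (2 + 3i, -1 - 2i).
A real fundamental pair from Re and Im of e^((4+i)t)v: X_1 = e^(4t)(cos(t)·(2,-1) + sin(t)·(-3,2)), X_2 = e^(4t)(sin(t)·(2,-1) - cos(t)·(-3,2)).
General solution: K_1X_1 + K_2X_2.

x(t) = -3K_1e^(4t)sin(t) + 2K_1e^(4t)cos(t) + 2K_2e^(4t)sin(t) + 3K_2e^(4t)cos(t), z(t) = 2K_1e^(4t)sin(t) - K_1e^(4t)cos(t) - K_2e^(4t)sin(t) - 2K_2e^(4t)cos(t)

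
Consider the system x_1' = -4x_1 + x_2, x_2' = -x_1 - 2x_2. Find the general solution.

Coefficient matrix A = [[-4, 1], [-1, -2]].
Characteristic polynomial det(A - λI) = λ^2 + 6λ + 9 = 0.
Single eigenvalue λ = -3 with algebraic multiplicity 2.
Eigenvector v = (1,1); generalized eigenvector w with (A-λI)w=v is (1,2).
General solution: e^(-3t)[K_1·v + K_2·(t·v + w)].

x_1(t) = K_1e^(-3t) + K_2te^(-3t) + K_2e^(-3t), x_2(t) = K_1e^(-3t) + K_2te^(-3t) + 2K_2e^(-3t)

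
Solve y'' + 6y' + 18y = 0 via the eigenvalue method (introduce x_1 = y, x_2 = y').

Let x_1 = y, x_2 = y'. Then x_1' = x_2 and x_2' = -18x_1 - 6x_2.
A = [[0,1],[-18,-6]]; det(A-λI) = λ^2 + 6λ + 18.
Eigenvalues λ = -3 ± 3i.

y(t) = C_1e^(-3t)cos(3t) + C_2e^(-3t)sin(3t)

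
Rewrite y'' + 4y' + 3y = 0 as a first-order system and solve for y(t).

y(t) = C_1e^(-3t) + C_2e^(-t)

Let x_1 = y, x_2 = y'. Then x_1' = x_2 and x_2' = -3x_1 - 4x_2.
A = [[0,1],[-3,-4]]; det(A-λI) = λ^2 + 4λ + 3.
Eigenvalues λ = -3, -1 with eigenvectors (1,-3), (1,-1).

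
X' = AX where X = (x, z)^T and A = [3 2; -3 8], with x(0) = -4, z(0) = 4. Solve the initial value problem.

x(t) = 16e^(6t) - 20e^(5t), z(t) = 24e^(6t) - 20e^(5t)

Coefficient matrix A = [[3, 2], [-3, 8]].
Characteristic polynomial det(A - λI) = λ^2 - 11λ + 30 = 0.
Eigenvalues λ = 5, 6.
For λ=5: (A-λI) row 1 is [-2, 2], so an eigenvector is (-1, -1).
For λ=6: (A-λI) row 1 is [-3, 2], so an eigenvector is (-2, -3).
General solution: c_1e^(5t)(-1,-1) + c_2e^(6t)(-2,-3).
Applying x(0)=-4, z(0)=4 gives c_1=20, c_2=-8.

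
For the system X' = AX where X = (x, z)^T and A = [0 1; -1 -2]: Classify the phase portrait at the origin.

stable improper node

A = [[0,1],[-1,-2]]; det(A-λI) = λ^2 + 2λ + 1.
repeated λ = -1 with a single eigenvector.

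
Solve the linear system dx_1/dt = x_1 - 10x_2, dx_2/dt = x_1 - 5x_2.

Coefficient matrix A = [[1, -10], [1, -5]].
Characteristic polynomial det(A - λI) = λ^2 + 4λ + 5 = 0.
Eigenvalues λ = -2 ± i (complex conjugate pair).
For λ=-2+i: an eigenvector is (1,0) - i(3,1) = (1 - 3i, 0 - i).
A real fundamental pair from Re and Im of e^((-2+i)t)v: X_1 = e^(-2t)(cos(t)·(1,0) + sin(t)·(3,1)), X_2 = e^(-2t)(sin(t)·(1,0) - cos(t)·(3,1)).
General solution: K_1X_1 + K_2X_2.

x_1(t) = 3K_1e^(-2t)sin(t) + K_1e^(-2t)cos(t) + K_2e^(-2t)sin(t) - 3K_2e^(-2t)cos(t), x_2(t) = K_1e^(-2t)sin(t) - K_2e^(-2t)cos(t)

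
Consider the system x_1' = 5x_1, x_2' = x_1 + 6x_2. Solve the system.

Coefficient matrix A = [[5, 0], [1, 6]].
Characteristic polynomial det(A - λI) = λ^2 - 11λ + 30 = 0.
Eigenvalues λ = 5, 6.
For λ=5: (A-λI) row 2 is [1, 1], so an eigenvector is (-1, 1).
For λ=6: (A-λI) row 1 is [-1, 0], so an eigenvector is (0, -1).
General solution: C_1e^(5t)(-1,1) + C_2e^(6t)(0,-1).

x_1(t) = -C_1e^(5t), x_2(t) = C_1e^(5t) - C_2e^(6t)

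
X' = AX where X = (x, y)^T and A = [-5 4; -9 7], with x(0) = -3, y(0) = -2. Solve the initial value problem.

x(t) = 10te^(t) - 3e^(t), y(t) = 15te^(t) - 2e^(t)

Coefficient matrix A = [[-5, 4], [-9, 7]].
Characteristic polynomial det(A - λI) = λ^2 - 2λ + 1 = 0.
Single eigenvalue λ = 1 with algebraic multiplicity 2.
Eigenvector v = (2,3); generalized eigenvector w with (A-λI)w=v is (1,2).
General solution: e^(t)[C_1·v + C_2·(t·v + w)].
Applying x(0)=-3, y(0)=-2 gives C_1=-4, C_2=5.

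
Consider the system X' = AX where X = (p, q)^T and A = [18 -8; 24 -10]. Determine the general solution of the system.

Coefficient matrix A = [[18, -8], [24, -10]].
Characteristic polynomial det(A - λI) = λ^2 - 8λ + 12 = 0.
Eigenvalues λ = 2, 6.
For λ=2: (A-λI) row 1 is [16, -8], so an eigenvector is (1, 2).
For λ=6: (A-λI) row 1 is [12, -8], so an eigenvector is (2, 3).
General solution: C_1e^(2t)(1,2) + C_2e^(6t)(2,3).

p(t) = C_1e^(2t) + 2C_2e^(6t), q(t) = 2C_1e^(2t) + 3C_2e^(6t)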